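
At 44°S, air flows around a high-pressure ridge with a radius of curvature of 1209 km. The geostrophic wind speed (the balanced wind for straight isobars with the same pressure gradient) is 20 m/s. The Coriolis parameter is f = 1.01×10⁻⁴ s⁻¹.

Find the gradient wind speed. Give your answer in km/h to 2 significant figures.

Around a high, pressure-gradient force acts outward with centrifugal, so Coriolis balances both:
fV = (1/ρ)|∂P/∂n| + V²/R  →  V² − fR·V + fR·V_g = 0
With fR = 1.01×10⁻⁴ × 1209×10³ m = 122 m/s:
V = [fR − √((fR)² − 4 fR V_g)]/2 = [122 − √(122² − 4×122×20)]/2 = 25.2 m/s
Supergeostrophic (V > V_g = 20 m/s), as expected around a high.
Converting: 25.2 m/s × 3.6 = 91 km/h

91 km/h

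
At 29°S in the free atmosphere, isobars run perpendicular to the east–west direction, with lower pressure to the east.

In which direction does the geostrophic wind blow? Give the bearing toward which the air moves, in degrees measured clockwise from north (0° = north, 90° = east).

The pressure-gradient force points toward the east (bearing 090°).
Geostrophic balance: in the Southern Hemisphere the Coriolis force deflects motion to the left, so the geostrophic wind blows 90° to the left of the pressure-gradient force (low pressure on the right).
Rotating 090° by 90° counterclockwise gives 000° — the wind blows toward the north.

000°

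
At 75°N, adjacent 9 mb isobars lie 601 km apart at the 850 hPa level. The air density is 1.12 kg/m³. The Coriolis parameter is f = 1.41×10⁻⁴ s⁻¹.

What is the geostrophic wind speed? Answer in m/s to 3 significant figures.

Pressure gradient: |∂P/∂n| = 900 Pa / 601000 m = 1.50×10⁻³ Pa/m
Geostrophic balance (pressure-gradient force = Coriolis force):
V_g = (1/(fρ)) |∂P/∂n| = 1.50×10⁻³ / (1.41×10⁻⁴ × 1.12) = 9.48 m/s

9.48 m/s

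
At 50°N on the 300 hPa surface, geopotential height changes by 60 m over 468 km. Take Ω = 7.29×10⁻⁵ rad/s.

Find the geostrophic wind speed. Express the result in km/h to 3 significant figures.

40.5 km/h

Coriolis parameter at 50°N:
f = 2Ω sin φ = 2 × 7.29×10⁻⁵ × sin 50° = 1.12×10⁻⁴ s⁻¹
Height gradient: |∂Z/∂n| = 60 m / 468000 m = 1.28×10⁻⁴
On a pressure surface, geostrophic balance gives V_g = (g/f)|∂Z/∂n|:
V_g = 9.81 × 1.28×10⁻⁴ / 1.12×10⁻⁴ = 11.3 m/s
Converting: 11.3 m/s × 3.6 = 40.5 km/h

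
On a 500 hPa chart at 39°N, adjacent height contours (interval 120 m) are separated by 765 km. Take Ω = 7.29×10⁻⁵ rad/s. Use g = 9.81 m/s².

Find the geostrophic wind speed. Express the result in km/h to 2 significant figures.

60 km/h

Coriolis parameter at 39°N:
f = 2Ω sin φ = 2 × 7.29×10⁻⁵ × sin 39° = 9.18×10⁻⁵ s⁻¹
Height gradient: |∂Z/∂n| = 120 m / 765000 m = 1.57×10⁻⁴
On a pressure surface, geostrophic balance gives V_g = (g/f)|∂Z/∂n|:
V_g = 9.81 × 1.57×10⁻⁴ / 9.18×10⁻⁵ = 16.8 m/s
Converting: 16.8 m/s × 3.6 = 60 km/h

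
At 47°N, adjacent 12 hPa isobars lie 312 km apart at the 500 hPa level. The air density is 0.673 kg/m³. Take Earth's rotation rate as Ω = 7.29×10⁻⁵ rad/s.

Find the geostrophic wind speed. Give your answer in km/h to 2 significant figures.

Coriolis parameter at 47°N:
f = 2Ω sin φ = 2 × 7.29×10⁻⁵ × sin 47° = 1.07×10⁻⁴ s⁻¹
Pressure gradient: |∂P/∂n| = 1200 Pa / 312000 m = 3.85×10⁻³ Pa/m
Geostrophic balance (pressure-gradient force = Coriolis force):
V_g = (1/(fρ)) |∂P/∂n| = 3.85×10⁻³ / (1.07×10⁻⁴ × 0.673) = 53.6 m/s
Converting: 53.6 m/s × 3.6 = 190 km/h

190 km/h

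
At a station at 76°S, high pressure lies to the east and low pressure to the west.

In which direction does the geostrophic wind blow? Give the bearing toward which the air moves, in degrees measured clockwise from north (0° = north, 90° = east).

180°

The pressure-gradient force points toward the west (bearing 270°).
Geostrophic balance: in the Southern Hemisphere the Coriolis force deflects motion to the left, so the geostrophic wind blows 90° to the left of the pressure-gradient force (low pressure on the right).
Rotating 270° by 90° counterclockwise gives 180° — the wind blows toward the south.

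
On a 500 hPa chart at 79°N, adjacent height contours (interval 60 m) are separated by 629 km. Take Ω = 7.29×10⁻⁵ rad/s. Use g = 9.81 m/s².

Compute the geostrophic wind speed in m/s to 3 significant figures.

Coriolis parameter at 79°N:
f = 2Ω sin φ = 2 × 7.29×10⁻⁵ × sin 79° = 1.43×10⁻⁴ s⁻¹
Height gradient: |∂Z/∂n| = 60 m / 629000 m = 9.54×10⁻⁵
On a pressure surface, geostrophic balance gives V_g = (g/f)|∂Z/∂n|:
V_g = 9.81 × 9.54×10⁻⁵ / 1.43×10⁻⁴ = 6.54 m/s

6.54 m/s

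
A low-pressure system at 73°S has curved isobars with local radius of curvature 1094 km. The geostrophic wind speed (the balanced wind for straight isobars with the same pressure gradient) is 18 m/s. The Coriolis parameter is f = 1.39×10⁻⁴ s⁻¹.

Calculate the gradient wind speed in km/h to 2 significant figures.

59 km/h

Around a low, centrifugal force acts outward with Coriolis, so pressure-gradient force balances both:
(1/ρ)|∂P/∂n| = fV + V²/R  →  V² + fR·V − fR·V_g = 0
With fR = 1.39×10⁻⁴ × 1094×10³ m = 152 m/s:
V = [−fR + √((fR)² + 4 fR V_g)]/2 = [−152 + √(152² + 4×152×18)]/2 = 16.3 m/s
Subgeostrophic (V < V_g = 18 m/s), as expected around a low.
Converting: 16.3 m/s × 3.6 = 59 km/h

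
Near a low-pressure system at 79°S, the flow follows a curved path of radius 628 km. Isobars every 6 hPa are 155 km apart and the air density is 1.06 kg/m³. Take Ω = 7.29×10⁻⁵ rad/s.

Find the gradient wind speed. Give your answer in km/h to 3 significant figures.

74.6 km/h

Coriolis parameter at 79°S:
f = 2Ω sin φ = 2 × 7.29×10⁻⁵ × sin 79° = 1.43×10⁻⁴ s⁻¹
Pressure gradient: |∂P/∂n| = 600 Pa / 155000 m = 3.87×10⁻³ Pa/m
Geostrophic speed: V_g = |∂P/∂n|/(fρ) = 3.87×10⁻³/(1.43×10⁻⁴ × 1.06) = 25.5 m/s
Around a low, centrifugal force acts outward with Coriolis, so pressure-gradient force balances both:
(1/ρ)|∂P/∂n| = fV + V²/R  →  V² + fR·V − fR·V_g = 0
With fR = 1.43×10⁻⁴ × 628×10³ m = 89.9 m/s:
V = [−fR + √((fR)² + 4 fR V_g)]/2 = [−89.9 + √(89.9² + 4×89.9×25.5)]/2 = 20.7 m/s
Subgeostrophic (V < V_g = 25.5 m/s), as expected around a low.
Converting: 20.7 m/s × 3.6 = 74.6 km/h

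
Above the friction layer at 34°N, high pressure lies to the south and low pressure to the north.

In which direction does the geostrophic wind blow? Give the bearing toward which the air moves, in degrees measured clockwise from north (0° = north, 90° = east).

090°

The pressure-gradient force points toward the north (bearing 000°).
Geostrophic balance: in the Northern Hemisphere the Coriolis force deflects motion to the right, so the geostrophic wind blows 90° to the right of the pressure-gradient force (low pressure on the left).
Rotating 000° by 90° clockwise gives 090° — the wind blows toward the east.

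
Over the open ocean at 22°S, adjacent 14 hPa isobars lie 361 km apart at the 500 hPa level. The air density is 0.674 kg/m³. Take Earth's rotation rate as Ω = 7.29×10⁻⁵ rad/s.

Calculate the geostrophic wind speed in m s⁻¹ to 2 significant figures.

Coriolis parameter at 22°S:
f = 2Ω sin φ = 2 × 7.29×10⁻⁵ × sin 22° = 5.46×10⁻⁵ s⁻¹
Pressure gradient: |∂P/∂n| = 1400 Pa / 361000 m = 3.88×10⁻³ Pa/m
Geostrophic balance (pressure-gradient force = Coriolis force):
V_g = (1/(fρ)) |∂P/∂n| = 3.88×10⁻³ / (5.46×10⁻⁵ × 0.674) = 105 m/s

110 m s⁻¹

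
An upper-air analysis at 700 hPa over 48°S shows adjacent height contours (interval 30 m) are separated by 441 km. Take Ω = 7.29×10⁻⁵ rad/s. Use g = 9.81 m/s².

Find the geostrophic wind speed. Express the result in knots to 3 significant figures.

12.0 knots

Coriolis parameter at 48°S:
f = 2Ω sin φ = 2 × 7.29×10⁻⁵ × sin 48° = 1.08×10⁻⁴ s⁻¹
Height gradient: |∂Z/∂n| = 30 m / 441000 m = 6.80×10⁻⁵
On a pressure surface, geostrophic balance gives V_g = (g/f)|∂Z/∂n|:
V_g = 9.81 × 6.80×10⁻⁵ / 1.08×10⁻⁴ = 6.16 m/s
Converting: 6.16 m/s × 1.944 = 12.0 knots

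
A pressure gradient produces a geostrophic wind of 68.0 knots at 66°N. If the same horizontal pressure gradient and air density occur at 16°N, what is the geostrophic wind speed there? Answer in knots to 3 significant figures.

With the same pressure gradient and density, V_g ∝ 1/f ∝ 1/sin φ.
V₂ = V₁ · sin φ₁ / sin φ₂ = 68.0 × sin 66° / sin 16°
V₂ = 68.0 × 0.9135/0.2756 = 225 knots

225 knots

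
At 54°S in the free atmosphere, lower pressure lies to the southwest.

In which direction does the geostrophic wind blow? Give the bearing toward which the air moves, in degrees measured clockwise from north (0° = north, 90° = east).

The pressure-gradient force points toward the southwest (bearing 225°).
Geostrophic balance: in the Southern Hemisphere the Coriolis force deflects motion to the left, so the geostrophic wind blows 90° to the left of the pressure-gradient force (low pressure on the right).
Rotating 225° by 90° counterclockwise gives 135° — the wind blows toward the southeast.

135°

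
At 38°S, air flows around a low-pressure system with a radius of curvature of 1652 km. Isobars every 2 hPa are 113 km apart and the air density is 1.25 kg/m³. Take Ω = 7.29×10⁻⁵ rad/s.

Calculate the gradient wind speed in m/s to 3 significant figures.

14.4 m/s

Coriolis parameter at 38°S:
f = 2Ω sin φ = 2 × 7.29×10⁻⁵ × sin 38° = 8.98×10⁻⁵ s⁻¹
Pressure gradient: |∂P/∂n| = 200 Pa / 113000 m = 1.77×10⁻³ Pa/m
Geostrophic speed: V_g = |∂P/∂n|/(fρ) = 1.77×10⁻³/(8.98×10⁻⁵ × 1.25) = 15.8 m/s
Around a low, centrifugal force acts outward with Coriolis, so pressure-gradient force balances both:
(1/ρ)|∂P/∂n| = fV + V²/R  →  V² + fR·V − fR·V_g = 0
With fR = 8.98×10⁻⁵ × 1652×10³ m = 148 m/s:
V = [−fR + √((fR)² + 4 fR V_g)]/2 = [−148 + √(148² + 4×148×15.8)]/2 = 14.4 m/s
Subgeostrophic (V < V_g = 15.8 m/s), as expected around a low.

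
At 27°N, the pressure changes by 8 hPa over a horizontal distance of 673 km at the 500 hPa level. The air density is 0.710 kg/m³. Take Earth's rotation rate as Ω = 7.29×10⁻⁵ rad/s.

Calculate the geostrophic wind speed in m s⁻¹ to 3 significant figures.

Coriolis parameter at 27°N:
f = 2Ω sin φ = 2 × 7.29×10⁻⁵ × sin 27° = 6.62×10⁻⁵ s⁻¹
Pressure gradient: |∂P/∂n| = 800 Pa / 673000 m = 1.19×10⁻³ Pa/m
Geostrophic balance (pressure-gradient force = Coriolis force):
V_g = (1/(fρ)) |∂P/∂n| = 1.19×10⁻³ / (6.62×10⁻⁵ × 0.710) = 25.3 m/s

25.3 m s⁻¹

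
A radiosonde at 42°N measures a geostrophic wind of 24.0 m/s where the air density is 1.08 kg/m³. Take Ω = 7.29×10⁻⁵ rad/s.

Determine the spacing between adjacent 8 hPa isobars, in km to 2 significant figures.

320 km

Coriolis parameter at 42°N:
f = 2Ω sin φ = 2 × 7.29×10⁻⁵ × sin 42° = 9.76×10⁻⁵ s⁻¹
Geostrophic balance rearranged: |∂P/∂n| = f ρ V_g
|∂P/∂n| = 9.76×10⁻⁵ × 1.08 × 24.0 = 2.53×10⁻³ Pa/m
Isobar spacing: Δn = ΔP/|∂P/∂n| = 800 Pa / 2.53×10⁻³ Pa/m = 316364 m ≈ 320 km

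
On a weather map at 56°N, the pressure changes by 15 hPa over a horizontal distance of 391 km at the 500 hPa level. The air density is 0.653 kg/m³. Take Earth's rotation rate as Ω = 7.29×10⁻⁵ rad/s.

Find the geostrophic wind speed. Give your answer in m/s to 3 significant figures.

48.6 m/s

Coriolis parameter at 56°N:
f = 2Ω sin φ = 2 × 7.29×10⁻⁵ × sin 56° = 1.21×10⁻⁴ s⁻¹
Pressure gradient: |∂P/∂n| = 1500 Pa / 391000 m = 3.84×10⁻³ Pa/m
Geostrophic balance (pressure-gradient force = Coriolis force):
V_g = (1/(fρ)) |∂P/∂n| = 3.84×10⁻³ / (1.21×10⁻⁴ × 0.653) = 48.6 m/s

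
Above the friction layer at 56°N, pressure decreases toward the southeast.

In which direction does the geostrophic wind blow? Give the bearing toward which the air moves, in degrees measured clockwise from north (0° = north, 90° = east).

225°

The pressure-gradient force points toward the southeast (bearing 135°).
Geostrophic balance: in the Northern Hemisphere the Coriolis force deflects motion to the right, so the geostrophic wind blows 90° to the right of the pressure-gradient force (low pressure on the left).
Rotating 135° by 90° clockwise gives 225° — the wind blows toward the southwest.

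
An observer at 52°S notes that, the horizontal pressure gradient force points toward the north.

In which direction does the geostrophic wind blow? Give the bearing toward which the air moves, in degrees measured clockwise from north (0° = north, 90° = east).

270°

The pressure-gradient force points toward the north (bearing 000°).
Geostrophic balance: in the Southern Hemisphere the Coriolis force deflects motion to the left, so the geostrophic wind blows 90° to the left of the pressure-gradient force (low pressure on the right).
Rotating 000° by 90° counterclockwise gives 270° — the wind blows toward the west.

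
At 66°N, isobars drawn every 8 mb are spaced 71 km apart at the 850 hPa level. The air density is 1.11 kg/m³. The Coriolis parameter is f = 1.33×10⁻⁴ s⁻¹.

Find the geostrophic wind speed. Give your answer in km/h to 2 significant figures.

Pressure gradient: |∂P/∂n| = 800 Pa / 71000 m = 1.13×10⁻² Pa/m
Geostrophic balance (pressure-gradient force = Coriolis force):
V_g = (1/(fρ)) |∂P/∂n| = 1.13×10⁻² / (1.33×10⁻⁴ × 1.11) = 76.3 m/s
Converting: 76.3 m/s × 3.6 = 270 km/h

270 km/h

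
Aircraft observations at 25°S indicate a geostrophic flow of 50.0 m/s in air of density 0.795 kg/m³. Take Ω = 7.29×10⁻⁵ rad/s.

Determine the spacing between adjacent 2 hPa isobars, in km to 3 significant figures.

Coriolis parameter at 25°S:
f = 2Ω sin φ = 2 × 7.29×10⁻⁵ × sin 25° = 6.16×10⁻⁵ s⁻¹
Geostrophic balance rearranged: |∂P/∂n| = f ρ V_g
|∂P/∂n| = 6.16×10⁻⁵ × 0.795 × 50.0 = 2.45×10⁻³ Pa/m
Isobar spacing: Δn = ΔP/|∂P/∂n| = 200 Pa / 2.45×10⁻³ Pa/m = 81656 m ≈ 81.7 km

81.7 km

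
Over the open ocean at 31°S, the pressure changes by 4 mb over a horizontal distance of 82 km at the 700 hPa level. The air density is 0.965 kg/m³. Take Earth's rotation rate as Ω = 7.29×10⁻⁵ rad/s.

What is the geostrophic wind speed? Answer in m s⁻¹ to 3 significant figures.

67.3 m s⁻¹

Coriolis parameter at 31°S:
f = 2Ω sin φ = 2 × 7.29×10⁻⁵ × sin 31° = 7.51×10⁻⁵ s⁻¹
Pressure gradient: |∂P/∂n| = 400 Pa / 82000 m = 4.88×10⁻³ Pa/m
Geostrophic balance (pressure-gradient force = Coriolis force):
V_g = (1/(fρ)) |∂P/∂n| = 4.88×10⁻³ / (7.51×10⁻⁵ × 0.965) = 67.3 m/s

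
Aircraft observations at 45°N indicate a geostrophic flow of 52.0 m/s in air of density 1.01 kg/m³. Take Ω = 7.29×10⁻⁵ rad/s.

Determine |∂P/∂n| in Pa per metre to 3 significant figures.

5.41×10⁻³ Pa/m

Coriolis parameter at 45°N:
f = 2Ω sin φ = 2 × 7.29×10⁻⁵ × sin 45° = 1.03×10⁻⁴ s⁻¹
Geostrophic balance rearranged: |∂P/∂n| = f ρ V_g
|∂P/∂n| = 1.03×10⁻⁴ × 1.01 × 52.0 = 5.41×10⁻³ Pa/m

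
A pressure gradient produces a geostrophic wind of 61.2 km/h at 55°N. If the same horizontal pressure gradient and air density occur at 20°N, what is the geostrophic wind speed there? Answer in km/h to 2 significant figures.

150 km/h

With the same pressure gradient and density, V_g ∝ 1/f ∝ 1/sin φ.
V₂ = V₁ · sin φ₁ / sin φ₂ = 61.2 × sin 55° / sin 20°
V₂ = 61.2 × 0.8192/0.3420 = 150 km/h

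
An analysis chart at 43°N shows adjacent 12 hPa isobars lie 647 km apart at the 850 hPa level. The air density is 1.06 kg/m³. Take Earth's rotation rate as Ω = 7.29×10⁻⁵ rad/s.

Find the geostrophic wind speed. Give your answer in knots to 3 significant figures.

Coriolis parameter at 43°N:
f = 2Ω sin φ = 2 × 7.29×10⁻⁵ × sin 43° = 9.94×10⁻⁵ s⁻¹
Pressure gradient: |∂P/∂n| = 1200 Pa / 647000 m = 1.85×10⁻³ Pa/m
Geostrophic balance (pressure-gradient force = Coriolis force):
V_g = (1/(fρ)) |∂P/∂n| = 1.85×10⁻³ / (9.94×10⁻⁵ × 1.06) = 17.6 m/s
Converting: 17.6 m/s × 1.944 = 34.2 knots

34.2 knots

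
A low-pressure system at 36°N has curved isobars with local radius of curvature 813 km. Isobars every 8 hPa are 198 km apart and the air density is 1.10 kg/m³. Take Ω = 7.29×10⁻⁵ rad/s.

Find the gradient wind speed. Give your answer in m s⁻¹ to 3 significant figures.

30.0 m s⁻¹

Coriolis parameter at 36°N:
f = 2Ω sin φ = 2 × 7.29×10⁻⁵ × sin 36° = 8.57×10⁻⁵ s⁻¹
Pressure gradient: |∂P/∂n| = 800 Pa / 198000 m = 4.04×10⁻³ Pa/m
Geostrophic speed: V_g = |∂P/∂n|/(fρ) = 4.04×10⁻³/(8.57×10⁻⁵ × 1.10) = 42.9 m/s
Around a low, centrifugal force acts outward with Coriolis, so pressure-gradient force balances both:
(1/ρ)|∂P/∂n| = fV + V²/R  →  V² + fR·V − fR·V_g = 0
With fR = 8.57×10⁻⁵ × 813×10³ m = 69.7 m/s:
V = [−fR + √((fR)² + 4 fR V_g)]/2 = [−69.7 + √(69.7² + 4×69.7×42.9)]/2 = 30 m/s
Subgeostrophic (V < V_g = 42.9 m/s), as expected around a low.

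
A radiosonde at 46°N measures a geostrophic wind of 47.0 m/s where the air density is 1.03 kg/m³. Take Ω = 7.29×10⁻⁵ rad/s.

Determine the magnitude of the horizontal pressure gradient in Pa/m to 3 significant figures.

5.08×10⁻³ Pa/m

Coriolis parameter at 46°N:
f = 2Ω sin φ = 2 × 7.29×10⁻⁵ × sin 46° = 1.05×10⁻⁴ s⁻¹
Geostrophic balance rearranged: |∂P/∂n| = f ρ V_g
|∂P/∂n| = 1.05×10⁻⁴ × 1.03 × 47.0 = 5.08×10⁻³ Pa/m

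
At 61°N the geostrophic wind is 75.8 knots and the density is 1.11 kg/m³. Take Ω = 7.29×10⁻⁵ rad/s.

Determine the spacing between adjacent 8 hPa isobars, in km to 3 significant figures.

Coriolis parameter at 61°N:
f = 2Ω sin φ = 2 × 7.29×10⁻⁵ × sin 61° = 1.28×10⁻⁴ s⁻¹
Wind speed in SI: 75.8 knots = 39.0 m/s
Geostrophic balance rearranged: |∂P/∂n| = f ρ V_g
|∂P/∂n| = 1.28×10⁻⁴ × 1.11 × 39.0 = 5.52×10⁻³ Pa/m
Isobar spacing: Δn = ΔP/|∂P/∂n| = 800 Pa / 5.52×10⁻³ Pa/m = 144938 m ≈ 145 km

145 km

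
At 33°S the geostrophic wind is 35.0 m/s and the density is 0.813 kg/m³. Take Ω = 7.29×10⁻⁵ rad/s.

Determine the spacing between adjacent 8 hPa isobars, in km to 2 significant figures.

Coriolis parameter at 33°S:
f = 2Ω sin φ = 2 × 7.29×10⁻⁵ × sin 33° = 7.94×10⁻⁵ s⁻¹
Geostrophic balance rearranged: |∂P/∂n| = f ρ V_g
|∂P/∂n| = 7.94×10⁻⁵ × 0.813 × 35.0 = 2.26×10⁻³ Pa/m
Isobar spacing: Δn = ΔP/|∂P/∂n| = 800 Pa / 2.26×10⁻³ Pa/m = 354050 m ≈ 350 km

350 km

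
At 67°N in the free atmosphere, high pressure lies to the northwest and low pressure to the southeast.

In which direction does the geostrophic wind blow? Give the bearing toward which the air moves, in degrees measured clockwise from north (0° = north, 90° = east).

225°

The pressure-gradient force points toward the southeast (bearing 135°).
Geostrophic balance: in the Northern Hemisphere the Coriolis force deflects motion to the right, so the geostrophic wind blows 90° to the right of the pressure-gradient force (low pressure on the left).
Rotating 135° by 90° clockwise gives 225° — the wind blows toward the southwest.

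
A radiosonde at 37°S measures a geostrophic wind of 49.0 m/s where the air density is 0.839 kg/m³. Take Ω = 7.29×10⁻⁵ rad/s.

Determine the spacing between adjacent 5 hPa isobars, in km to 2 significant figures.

140 km

Coriolis parameter at 37°S:
f = 2Ω sin φ = 2 × 7.29×10⁻⁵ × sin 37° = 8.77×10⁻⁵ s⁻¹
Geostrophic balance rearranged: |∂P/∂n| = f ρ V_g
|∂P/∂n| = 8.77×10⁻⁵ × 0.839 × 49.0 = 3.61×10⁻³ Pa/m
Isobar spacing: Δn = ΔP/|∂P/∂n| = 500 Pa / 3.61×10⁻³ Pa/m = 138609 m ≈ 140 km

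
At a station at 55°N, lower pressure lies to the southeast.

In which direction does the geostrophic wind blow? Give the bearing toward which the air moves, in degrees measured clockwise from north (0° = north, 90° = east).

225°

The pressure-gradient force points toward the southeast (bearing 135°).
Geostrophic balance: in the Northern Hemisphere the Coriolis force deflects motion to the right, so the geostrophic wind blows 90° to the right of the pressure-gradient force (low pressure on the left).
Rotating 135° by 90° clockwise gives 225° — the wind blows toward the southwest.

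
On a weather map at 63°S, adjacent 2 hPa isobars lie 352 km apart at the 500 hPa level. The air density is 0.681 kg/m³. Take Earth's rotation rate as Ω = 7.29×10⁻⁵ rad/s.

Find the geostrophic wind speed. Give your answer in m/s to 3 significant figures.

6.42 m/s

Coriolis parameter at 63°S:
f = 2Ω sin φ = 2 × 7.29×10⁻⁵ × sin 63° = 1.30×10⁻⁴ s⁻¹
Pressure gradient: |∂P/∂n| = 200 Pa / 352000 m = 5.68×10⁻⁴ Pa/m
Geostrophic balance (pressure-gradient force = Coriolis force):
V_g = (1/(fρ)) |∂P/∂n| = 5.68×10⁻⁴ / (1.30×10⁻⁴ × 0.681) = 6.42 m/s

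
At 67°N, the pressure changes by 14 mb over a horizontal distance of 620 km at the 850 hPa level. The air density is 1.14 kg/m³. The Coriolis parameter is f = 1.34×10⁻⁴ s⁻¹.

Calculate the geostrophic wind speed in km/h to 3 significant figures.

Pressure gradient: |∂P/∂n| = 1400 Pa / 620000 m = 2.26×10⁻³ Pa/m
Geostrophic balance (pressure-gradient force = Coriolis force):
V_g = (1/(fρ)) |∂P/∂n| = 2.26×10⁻³ / (1.34×10⁻⁴ × 1.14) = 14.8 m/s
Converting: 14.8 m/s × 3.6 = 53.2 km/h

53.2 km/h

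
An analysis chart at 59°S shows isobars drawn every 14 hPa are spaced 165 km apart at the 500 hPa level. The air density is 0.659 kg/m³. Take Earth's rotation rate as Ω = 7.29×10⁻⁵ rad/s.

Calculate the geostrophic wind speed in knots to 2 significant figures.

200 knots

Coriolis parameter at 59°S:
f = 2Ω sin φ = 2 × 7.29×10⁻⁵ × sin 59° = 1.25×10⁻⁴ s⁻¹
Pressure gradient: |∂P/∂n| = 1400 Pa / 165000 m = 8.48×10⁻³ Pa/m
Geostrophic balance (pressure-gradient force = Coriolis force):
V_g = (1/(fρ)) |∂P/∂n| = 8.48×10⁻³ / (1.25×10⁻⁴ × 0.659) = 103 m/s
Converting: 103 m/s × 1.944 = 200 knots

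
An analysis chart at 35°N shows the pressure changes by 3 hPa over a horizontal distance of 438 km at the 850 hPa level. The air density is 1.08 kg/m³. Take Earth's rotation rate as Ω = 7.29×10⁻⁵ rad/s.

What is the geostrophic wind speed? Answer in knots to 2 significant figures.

15 knots

Coriolis parameter at 35°N:
f = 2Ω sin φ = 2 × 7.29×10⁻⁵ × sin 35° = 8.36×10⁻⁵ s⁻¹
Pressure gradient: |∂P/∂n| = 300 Pa / 438000 m = 6.85×10⁻⁴ Pa/m
Geostrophic balance (pressure-gradient force = Coriolis force):
V_g = (1/(fρ)) |∂P/∂n| = 6.85×10⁻⁴ / (8.36×10⁻⁵ × 1.08) = 7.58 m/s
Converting: 7.58 m/s × 1.944 = 15 knots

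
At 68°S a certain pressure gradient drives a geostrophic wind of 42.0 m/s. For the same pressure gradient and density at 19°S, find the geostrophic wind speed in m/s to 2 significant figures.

With the same pressure gradient and density, V_g ∝ 1/f ∝ 1/sin φ.
V₂ = V₁ · sin φ₁ / sin φ₂ = 42.0 × sin 68° / sin 19°
V₂ = 42.0 × 0.9272/0.3256 = 120 m/s

120 m/s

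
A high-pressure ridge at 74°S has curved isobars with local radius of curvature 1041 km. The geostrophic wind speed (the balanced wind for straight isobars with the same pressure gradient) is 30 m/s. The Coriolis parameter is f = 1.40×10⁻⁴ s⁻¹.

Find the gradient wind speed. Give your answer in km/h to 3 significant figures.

Around a high, pressure-gradient force acts outward with centrifugal, so Coriolis balances both:
fV = (1/ρ)|∂P/∂n| + V²/R  →  V² − fR·V + fR·V_g = 0
With fR = 1.40×10⁻⁴ × 1041×10³ m = 146 m/s:
V = [fR − √((fR)² − 4 fR V_g)]/2 = [146 − √(146² − 4×146×30)]/2 = 42.2 m/s
Supergeostrophic (V > V_g = 30 m/s), as expected around a high.
Converting: 42.2 m/s × 3.6 = 152 km/h

152 km/h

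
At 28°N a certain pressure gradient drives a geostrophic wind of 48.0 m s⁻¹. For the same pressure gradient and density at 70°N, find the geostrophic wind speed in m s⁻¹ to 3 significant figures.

24.0 m s⁻¹

With the same pressure gradient and density, V_g ∝ 1/f ∝ 1/sin φ.
V₂ = V₁ · sin φ₁ / sin φ₂ = 48.0 × sin 28° / sin 70°
V₂ = 48.0 × 0.4695/0.9397 = 24.0 m s⁻¹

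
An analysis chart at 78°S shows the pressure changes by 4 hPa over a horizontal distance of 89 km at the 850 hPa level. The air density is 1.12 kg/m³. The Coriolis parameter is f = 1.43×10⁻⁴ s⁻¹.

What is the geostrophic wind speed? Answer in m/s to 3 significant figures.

Pressure gradient: |∂P/∂n| = 400 Pa / 89000 m = 4.49×10⁻³ Pa/m
Geostrophic balance (pressure-gradient force = Coriolis force):
V_g = (1/(fρ)) |∂P/∂n| = 4.49×10⁻³ / (1.43×10⁻⁴ × 1.12) = 28.1 m/s

28.1 m/s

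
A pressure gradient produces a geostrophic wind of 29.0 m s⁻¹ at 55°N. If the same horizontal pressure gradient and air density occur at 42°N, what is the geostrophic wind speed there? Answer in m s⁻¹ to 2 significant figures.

With the same pressure gradient and density, V_g ∝ 1/f ∝ 1/sin φ.
V₂ = V₁ · sin φ₁ / sin φ₂ = 29.0 × sin 55° / sin 42°
V₂ = 29.0 × 0.8192/0.6691 = 36 m s⁻¹

36 m s⁻¹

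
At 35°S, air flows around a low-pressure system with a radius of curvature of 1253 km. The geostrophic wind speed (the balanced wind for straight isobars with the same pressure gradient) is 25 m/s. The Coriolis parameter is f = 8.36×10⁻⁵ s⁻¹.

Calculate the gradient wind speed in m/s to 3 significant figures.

Around a low, centrifugal force acts outward with Coriolis, so pressure-gradient force balances both:
(1/ρ)|∂P/∂n| = fV + V²/R  →  V² + fR·V − fR·V_g = 0
With fR = 8.36×10⁻⁵ × 1253×10³ m = 105 m/s:
V = [−fR + √((fR)² + 4 fR V_g)]/2 = [−105 + √(105² + 4×105×25)]/2 = 20.8 m/s
Subgeostrophic (V < V_g = 25 m/s), as expected around a low.

20.8 m/s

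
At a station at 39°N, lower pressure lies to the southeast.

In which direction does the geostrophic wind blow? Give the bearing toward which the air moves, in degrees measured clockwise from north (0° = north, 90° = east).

225°

The pressure-gradient force points toward the southeast (bearing 135°).
Geostrophic balance: in the Northern Hemisphere the Coriolis force deflects motion to the right, so the geostrophic wind blows 90° to the right of the pressure-gradient force (low pressure on the left).
Rotating 135° by 90° clockwise gives 225° — the wind blows toward the southwest.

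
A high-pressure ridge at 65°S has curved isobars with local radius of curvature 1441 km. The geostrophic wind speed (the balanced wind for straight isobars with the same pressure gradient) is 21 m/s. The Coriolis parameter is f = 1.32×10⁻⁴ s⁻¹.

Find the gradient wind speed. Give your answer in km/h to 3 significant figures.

Around a high, pressure-gradient force acts outward with centrifugal, so Coriolis balances both:
fV = (1/ρ)|∂P/∂n| + V²/R  →  V² − fR·V + fR·V_g = 0
With fR = 1.32×10⁻⁴ × 1441×10³ m = 190 m/s:
V = [fR − √((fR)² − 4 fR V_g)]/2 = [190 − √(190² − 4×190×21)]/2 = 24 m/s
Supergeostrophic (V > V_g = 21 m/s), as expected around a high.
Converting: 24 m/s × 3.6 = 86.5 km/h

86.5 km/h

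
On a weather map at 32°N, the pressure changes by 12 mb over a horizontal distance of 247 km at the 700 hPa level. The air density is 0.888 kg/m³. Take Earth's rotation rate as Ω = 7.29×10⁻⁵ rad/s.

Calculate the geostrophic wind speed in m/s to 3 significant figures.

70.8 m/s

Coriolis parameter at 32°N:
f = 2Ω sin φ = 2 × 7.29×10⁻⁵ × sin 32° = 7.73×10⁻⁵ s⁻¹
Pressure gradient: |∂P/∂n| = 1200 Pa / 247000 m = 4.86×10⁻³ Pa/m
Geostrophic balance (pressure-gradient force = Coriolis force):
V_g = (1/(fρ)) |∂P/∂n| = 4.86×10⁻³ / (7.73×10⁻⁵ × 0.888) = 70.8 m/s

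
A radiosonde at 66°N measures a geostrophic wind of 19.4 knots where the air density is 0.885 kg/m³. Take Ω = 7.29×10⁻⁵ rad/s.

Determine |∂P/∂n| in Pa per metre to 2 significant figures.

Coriolis parameter at 66°N:
f = 2Ω sin φ = 2 × 7.29×10⁻⁵ × sin 66° = 1.33×10⁻⁴ s⁻¹
Wind speed in SI: 19.4 knots = 9.98 m/s
Geostrophic balance rearranged: |∂P/∂n| = f ρ V_g
|∂P/∂n| = 1.33×10⁻⁴ × 0.885 × 9.98 = 1.18×10⁻³ Pa/m

1.2×10⁻³ Pa/m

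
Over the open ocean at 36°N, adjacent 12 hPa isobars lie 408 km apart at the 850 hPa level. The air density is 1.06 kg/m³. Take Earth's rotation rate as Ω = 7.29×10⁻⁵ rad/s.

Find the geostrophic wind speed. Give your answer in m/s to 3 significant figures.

Coriolis parameter at 36°N:
f = 2Ω sin φ = 2 × 7.29×10⁻⁵ × sin 36° = 8.57×10⁻⁵ s⁻¹
Pressure gradient: |∂P/∂n| = 1200 Pa / 408000 m = 2.94×10⁻³ Pa/m
Geostrophic balance (pressure-gradient force = Coriolis force):
V_g = (1/(fρ)) |∂P/∂n| = 2.94×10⁻³ / (8.57×10⁻⁵ × 1.06) = 32.4 m/s

32.4 m/s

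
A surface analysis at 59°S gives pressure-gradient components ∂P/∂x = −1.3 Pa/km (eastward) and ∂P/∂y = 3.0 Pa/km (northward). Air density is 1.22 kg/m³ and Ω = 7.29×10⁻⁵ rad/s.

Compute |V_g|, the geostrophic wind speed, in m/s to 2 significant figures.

21 m/s

Coriolis parameter at 59°S:
f = 2Ω sin φ = 2 × 7.29×10⁻⁵ × sin 59° = 1.25×10⁻⁴ s⁻¹
In the Southern Hemisphere f is negative: f = −1.25×10⁻⁴ s⁻¹.
Component geostrophic relations (x east, y north):
u_g = −(1/(fρ)) ∂P/∂y,  v_g = (1/(fρ)) ∂P/∂x
u_g = −(3.0×10⁻³)/(−1.25×10⁻⁴ × 1.22) = 19.7 m/s;  v_g = (−1.3×10⁻³)/(−1.25×10⁻⁴ × 1.22) = 8.53 m/s
|V_g| = √(u_g² + v_g²) = 21.4 m/s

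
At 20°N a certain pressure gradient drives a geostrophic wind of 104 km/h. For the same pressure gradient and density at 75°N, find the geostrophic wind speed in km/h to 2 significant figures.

37 km/h

With the same pressure gradient and density, V_g ∝ 1/f ∝ 1/sin φ.
V₂ = V₁ · sin φ₁ / sin φ₂ = 104 × sin 20° / sin 75°
V₂ = 104 × 0.3420/0.9659 = 37 km/h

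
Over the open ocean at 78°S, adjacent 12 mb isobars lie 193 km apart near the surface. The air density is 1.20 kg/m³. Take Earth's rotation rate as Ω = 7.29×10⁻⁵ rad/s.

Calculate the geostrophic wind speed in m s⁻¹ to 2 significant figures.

36 m s⁻¹

Coriolis parameter at 78°S:
f = 2Ω sin φ = 2 × 7.29×10⁻⁵ × sin 78° = 1.43×10⁻⁴ s⁻¹
Pressure gradient: |∂P/∂n| = 1200 Pa / 193000 m = 6.22×10⁻³ Pa/m
Geostrophic balance (pressure-gradient force = Coriolis force):
V_g = (1/(fρ)) |∂P/∂n| = 6.22×10⁻³ / (1.43×10⁻⁴ × 1.20) = 36.3 m/s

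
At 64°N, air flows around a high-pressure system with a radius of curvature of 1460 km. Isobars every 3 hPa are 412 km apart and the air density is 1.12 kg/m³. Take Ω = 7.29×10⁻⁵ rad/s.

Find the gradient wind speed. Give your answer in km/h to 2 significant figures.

18 km/h

Coriolis parameter at 64°N:
f = 2Ω sin φ = 2 × 7.29×10⁻⁵ × sin 64° = 1.31×10⁻⁴ s⁻¹
Pressure gradient: |∂P/∂n| = 300 Pa / 412000 m = 7.28×10⁻⁴ Pa/m
Geostrophic speed: V_g = |∂P/∂n|/(fρ) = 7.28×10⁻⁴/(1.31×10⁻⁴ × 1.12) = 4.96 m/s
Around a high, pressure-gradient force acts outward with centrifugal, so Coriolis balances both:
fV = (1/ρ)|∂P/∂n| + V²/R  →  V² − fR·V + fR·V_g = 0
With fR = 1.31×10⁻⁴ × 1460×10³ m = 191 m/s:
V = [fR − √((fR)² − 4 fR V_g)]/2 = [191 − √(191² − 4×191×4.96)]/2 = 5.1 m/s
Supergeostrophic (V > V_g = 4.96 m/s), as expected around a high.
Converting: 5.1 m/s × 3.6 = 18 km/h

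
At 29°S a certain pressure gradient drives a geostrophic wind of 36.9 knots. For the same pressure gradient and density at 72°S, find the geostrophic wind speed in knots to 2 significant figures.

With the same pressure gradient and density, V_g ∝ 1/f ∝ 1/sin φ.
V₂ = V₁ · sin φ₁ / sin φ₂ = 36.9 × sin 29° / sin 72°
V₂ = 36.9 × 0.4848/0.9511 = 19 knots

19 knots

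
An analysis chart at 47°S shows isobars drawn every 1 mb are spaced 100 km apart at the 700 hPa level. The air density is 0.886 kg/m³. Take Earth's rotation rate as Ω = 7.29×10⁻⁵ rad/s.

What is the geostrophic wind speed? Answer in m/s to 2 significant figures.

Coriolis parameter at 47°S:
f = 2Ω sin φ = 2 × 7.29×10⁻⁵ × sin 47° = 1.07×10⁻⁴ s⁻¹
Pressure gradient: |∂P/∂n| = 100 Pa / 100000 m = 1.00×10⁻³ Pa/m
Geostrophic balance (pressure-gradient force = Coriolis force):
V_g = (1/(fρ)) |∂P/∂n| = 1.00×10⁻³ / (1.07×10⁻⁴ × 0.886) = 10.6 m/s

11 m/s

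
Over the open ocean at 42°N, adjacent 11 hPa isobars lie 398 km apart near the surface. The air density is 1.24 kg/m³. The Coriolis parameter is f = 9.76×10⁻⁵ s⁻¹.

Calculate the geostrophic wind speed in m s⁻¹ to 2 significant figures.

23 m s⁻¹

Pressure gradient: |∂P/∂n| = 1100 Pa / 398000 m = 2.76×10⁻³ Pa/m
Geostrophic balance (pressure-gradient force = Coriolis force):
V_g = (1/(fρ)) |∂P/∂n| = 2.76×10⁻³ / (9.76×10⁻⁵ × 1.24) = 22.8 m/s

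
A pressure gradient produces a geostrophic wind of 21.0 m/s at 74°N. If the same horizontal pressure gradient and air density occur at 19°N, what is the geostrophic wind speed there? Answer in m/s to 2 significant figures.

With the same pressure gradient and density, V_g ∝ 1/f ∝ 1/sin φ.
V₂ = V₁ · sin φ₁ / sin φ₂ = 21.0 × sin 74° / sin 19°
V₂ = 21.0 × 0.9613/0.3256 = 62 m/s

62 m/s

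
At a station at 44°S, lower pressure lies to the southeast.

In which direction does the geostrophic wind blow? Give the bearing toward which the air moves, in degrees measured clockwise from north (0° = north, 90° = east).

045°

The pressure-gradient force points toward the southeast (bearing 135°).
Geostrophic balance: in the Southern Hemisphere the Coriolis force deflects motion to the left, so the geostrophic wind blows 90° to the left of the pressure-gradient force (low pressure on the right).
Rotating 135° by 90° counterclockwise gives 045° — the wind blows toward the northeast.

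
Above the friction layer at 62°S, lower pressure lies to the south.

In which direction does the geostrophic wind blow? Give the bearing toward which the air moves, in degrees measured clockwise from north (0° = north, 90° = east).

The pressure-gradient force points toward the south (bearing 180°).
Geostrophic balance: in the Southern Hemisphere the Coriolis force deflects motion to the left, so the geostrophic wind blows 90° to the left of the pressure-gradient force (low pressure on the right).
Rotating 180° by 90° counterclockwise gives 090° — the wind blows toward the east.

090°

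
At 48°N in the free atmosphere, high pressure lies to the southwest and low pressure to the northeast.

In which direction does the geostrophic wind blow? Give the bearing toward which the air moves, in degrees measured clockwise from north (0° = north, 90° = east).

135°

The pressure-gradient force points toward the northeast (bearing 045°).
Geostrophic balance: in the Northern Hemisphere the Coriolis force deflects motion to the right, so the geostrophic wind blows 90° to the right of the pressure-gradient force (low pressure on the left).
Rotating 045° by 90° clockwise gives 135° — the wind blows toward the southeast.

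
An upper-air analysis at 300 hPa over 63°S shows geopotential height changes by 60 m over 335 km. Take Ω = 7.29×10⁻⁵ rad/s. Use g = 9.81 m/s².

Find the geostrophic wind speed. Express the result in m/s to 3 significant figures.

Coriolis parameter at 63°S:
f = 2Ω sin φ = 2 × 7.29×10⁻⁵ × sin 63° = 1.30×10⁻⁴ s⁻¹
Height gradient: |∂Z/∂n| = 60 m / 335000 m = 1.79×10⁻⁴
On a pressure surface, geostrophic balance gives V_g = (g/f)|∂Z/∂n|:
V_g = 9.81 × 1.79×10⁻⁴ / 1.30×10⁻⁴ = 13.5 m/s

13.5 m/s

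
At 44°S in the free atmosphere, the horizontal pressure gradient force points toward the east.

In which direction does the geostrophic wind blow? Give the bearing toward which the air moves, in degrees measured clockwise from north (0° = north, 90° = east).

000°

The pressure-gradient force points toward the east (bearing 090°).
Geostrophic balance: in the Southern Hemisphere the Coriolis force deflects motion to the left, so the geostrophic wind blows 90° to the left of the pressure-gradient force (low pressure on the right).
Rotating 090° by 90° counterclockwise gives 000° — the wind blows toward the north.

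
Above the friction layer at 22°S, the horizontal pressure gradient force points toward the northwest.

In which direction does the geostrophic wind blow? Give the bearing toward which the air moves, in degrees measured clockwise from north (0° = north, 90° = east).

225°

The pressure-gradient force points toward the northwest (bearing 315°).
Geostrophic balance: in the Southern Hemisphere the Coriolis force deflects motion to the left, so the geostrophic wind blows 90° to the left of the pressure-gradient force (low pressure on the right).
Rotating 315° by 90° counterclockwise gives 225° — the wind blows toward the southwest.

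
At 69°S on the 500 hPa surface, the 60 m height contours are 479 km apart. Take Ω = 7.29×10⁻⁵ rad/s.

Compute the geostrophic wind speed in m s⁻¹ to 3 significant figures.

9.03 m s⁻¹

Coriolis parameter at 69°S:
f = 2Ω sin φ = 2 × 7.29×10⁻⁵ × sin 69° = 1.36×10⁻⁴ s⁻¹
Height gradient: |∂Z/∂n| = 60 m / 479000 m = 1.25×10⁻⁴
On a pressure surface, geostrophic balance gives V_g = (g/f)|∂Z/∂n|:
V_g = 9.81 × 1.25×10⁻⁴ / 1.36×10⁻⁴ = 9.03 m/s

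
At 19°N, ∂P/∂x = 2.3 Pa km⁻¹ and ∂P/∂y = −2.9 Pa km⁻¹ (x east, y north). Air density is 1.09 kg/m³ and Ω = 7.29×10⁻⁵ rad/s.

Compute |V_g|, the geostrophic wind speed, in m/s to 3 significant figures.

Coriolis parameter at 19°N:
f = 2Ω sin φ = 2 × 7.29×10⁻⁵ × sin 19° = 4.75×10⁻⁵ s⁻¹
Component geostrophic relations (x east, y north):
u_g = −(1/(fρ)) ∂P/∂y,  v_g = (1/(fρ)) ∂P/∂x
u_g = −(−2.9×10⁻³)/(4.75×10⁻⁵ × 1.09) = 56.0 m/s;  v_g = (2.3×10⁻³)/(4.75×10⁻⁵ × 1.09) = 44.5 m/s
|V_g| = √(u_g² + v_g²) = 71.5 m/s

71.5 m/s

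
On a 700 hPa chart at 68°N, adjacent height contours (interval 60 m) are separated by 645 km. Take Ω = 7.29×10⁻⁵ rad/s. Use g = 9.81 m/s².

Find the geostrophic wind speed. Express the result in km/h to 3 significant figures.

Coriolis parameter at 68°N:
f = 2Ω sin φ = 2 × 7.29×10⁻⁵ × sin 68° = 1.35×10⁻⁴ s⁻¹
Height gradient: |∂Z/∂n| = 60 m / 645000 m = 9.30×10⁻⁵
On a pressure surface, geostrophic balance gives V_g = (g/f)|∂Z/∂n|:
V_g = 9.81 × 9.30×10⁻⁵ / 1.35×10⁻⁴ = 6.75 m/s
Converting: 6.75 m/s × 3.6 = 24.3 km/h

24.3 km/h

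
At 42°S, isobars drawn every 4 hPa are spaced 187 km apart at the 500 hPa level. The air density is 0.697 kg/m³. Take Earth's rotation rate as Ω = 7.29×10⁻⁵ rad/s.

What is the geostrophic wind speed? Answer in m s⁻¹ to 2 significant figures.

31 m s⁻¹

Coriolis parameter at 42°S:
f = 2Ω sin φ = 2 × 7.29×10⁻⁵ × sin 42° = 9.76×10⁻⁵ s⁻¹
Pressure gradient: |∂P/∂n| = 400 Pa / 187000 m = 2.14×10⁻³ Pa/m
Geostrophic balance (pressure-gradient force = Coriolis force):
V_g = (1/(fρ)) |∂P/∂n| = 2.14×10⁻³ / (9.76×10⁻⁵ × 0.697) = 31.5 m/s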